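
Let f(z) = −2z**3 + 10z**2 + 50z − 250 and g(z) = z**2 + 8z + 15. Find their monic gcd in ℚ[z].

Euclidean algorithm in ℚ[z]:
  −2z**3 + 10z**2 + 50z − 250 = (−2z + 26)(z**2 + 8z + 15) + (−128z − 640)
  z**2 + 8z + 15 = (−(1/128)z − 3/128)(−128z − 640) + (0)
Last nonzero remainder: −128z − 640. Dividing through by −128 gives the monic gcd z + 5.

z + 5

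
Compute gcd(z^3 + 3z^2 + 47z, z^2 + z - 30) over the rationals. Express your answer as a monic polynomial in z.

Euclidean algorithm in ℚ[z]:
  z^3 + 3z^2 + 47z = (z + 2)(z^2 + z - 30) + (75z + 60)
  z^2 + z - 30 = ((1/75)z + 1/375)(75z + 60) + (-754/25)
  75z + 60 = (-(1875/754)z - 750/377)(-754/25) + (0)
The last nonzero remainder is the constant -754/25, so the polynomials are coprime and gcd = 1.

1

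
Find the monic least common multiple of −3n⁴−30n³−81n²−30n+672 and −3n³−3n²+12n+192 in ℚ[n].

Repeated division with remainder:
  −3n⁴−30n³−81n²−30n+672 = (n+9)(−3n³−3n²+12n+192) + (−66n²−330n−1056)
  −3n³−3n²+12n+192 = ((1/22)n−2/11)(−66n²−330n−1056) + (0)
Last nonzero remainder: −66n²−330n−1056. Dividing through by −66 gives the monic gcd n²+5n+16.
Then lcm(f, g) = f·g / gcd(f, g); expanding and making the result monic gives the answer.

n⁵+6n⁴−13n³−98n²−264n+896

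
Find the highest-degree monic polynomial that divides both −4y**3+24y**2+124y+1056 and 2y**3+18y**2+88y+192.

y**2+5y+24

Euclidean algorithm in ℚ[y]:
  −4y**3+24y**2+124y+1056 = (−2)(2y**3+18y**2+88y+192) + (60y**2+300y+1440)
  2y**3+18y**2+88y+192 = ((1/30)y+2/15)(60y**2+300y+1440) + (0)
Last nonzero remainder: 60y**2+300y+1440. Dividing through by 60 gives the monic gcd y**2+5y+24.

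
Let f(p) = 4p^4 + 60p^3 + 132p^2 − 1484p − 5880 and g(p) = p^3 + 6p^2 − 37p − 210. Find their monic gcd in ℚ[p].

p + 7

Euclidean algorithm in ℚ[p]:
  4p^4 + 60p^3 + 132p^2 − 1484p − 5880 = (4p + 36)(p^3 + 6p^2 − 37p − 210) + (64p^2 + 688p + 1680)
  p^3 + 6p^2 − 37p − 210 = ((1/64)p − 19/256)(64p^2 + 688p + 1680) + (−(195/16)p − 1365/16)
  64p^2 + 688p + 1680 = (−(1024/195)p − 256/13)(−(195/16)p − 1365/16) + (0)
Last nonzero remainder: −(195/16)p − 1365/16. Dividing through by −195/16 gives the monic gcd p + 7.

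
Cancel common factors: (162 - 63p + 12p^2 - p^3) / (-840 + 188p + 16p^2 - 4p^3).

(27 - 6p + p^2)/(-140 + 8p + 4p^2)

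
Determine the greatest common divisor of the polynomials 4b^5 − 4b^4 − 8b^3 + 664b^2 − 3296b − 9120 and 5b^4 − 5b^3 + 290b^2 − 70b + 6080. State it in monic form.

b^2 − 4b + 38

Euclidean algorithm in ℚ[b]:
  4b^5 − 4b^4 − 8b^3 + 664b^2 − 3296b − 9120 = ((4/5)b)(5b^4 − 5b^3 + 290b^2 − 70b + 6080) + (−240b^3 + 720b^2 − 8160b − 9120)
  5b^4 − 5b^3 + 290b^2 − 70b + 6080 = (−(1/48)b − 1/24)(−240b^3 + 720b^2 − 8160b − 9120) + (150b^2 − 600b + 5700)
  −240b^3 + 720b^2 − 8160b − 9120 = (−(8/5)b − 8/5)(150b^2 − 600b + 5700) + (0)
Last nonzero remainder: 150b^2 − 600b + 5700. Dividing through by 150 gives the monic gcd b^2 − 4b + 38.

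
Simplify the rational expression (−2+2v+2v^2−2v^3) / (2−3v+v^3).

(−2−2v)/(2+v)

Repeated division with remainder:
  −2v^3+2v^2+2v−2 = (−2)(v^3−3v+2) + (2v^2−4v+2)
  v^3−3v+2 = ((1/2)v+1)(2v^2−4v+2) + (0)
Last nonzero remainder: 2v^2−4v+2. Dividing through by 2 gives the monic gcd v^2−2v+1.
Cancel v^2−2v+1 from numerator and denominator to get the reduced form.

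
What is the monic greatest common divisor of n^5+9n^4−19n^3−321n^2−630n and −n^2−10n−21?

By polynomial division,
  n^5+9n^4−19n^3−321n^2−630n = (−n^3+n^2+30n)(−n^2−10n−21) + (0)
Last nonzero remainder: −n^2−10n−21. Dividing through by −1 gives the monic gcd n^2+10n+21.

n^2+10n+21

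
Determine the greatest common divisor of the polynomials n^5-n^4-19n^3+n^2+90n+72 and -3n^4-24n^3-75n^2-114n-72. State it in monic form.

Apply the Euclidean algorithm:
  n^5-n^4-19n^3+n^2+90n+72 = (-(1/3)n+3)(-3n^4-24n^3-75n^2-114n-72) + (28n^3+188n^2+408n+288)
  -3n^4-24n^3-75n^2-114n-72 = (-(3/28)n-27/196)(28n^3+188n^2+408n+288) + (-(264/49)n^2-(1320/49)n-1584/49)
  28n^3+188n^2+408n+288 = (-(343/66)n-98/11)(-(264/49)n^2-(1320/49)n-1584/49) + (0)
Last nonzero remainder: -(264/49)n^2-(1320/49)n-1584/49. Dividing through by -264/49 gives the monic gcd n^2+5n+6.

n^2+5n+6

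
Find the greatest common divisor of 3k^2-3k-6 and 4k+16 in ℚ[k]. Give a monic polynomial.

Euclidean algorithm in ℚ[k]:
  3k^2-3k-6 = ((3/4)k-15/4)(4k+16) + (54)
  4k+16 = ((2/27)k+8/27)(54) + (0)
The last nonzero remainder is the constant 54, so the polynomials are coprime and gcd = 1.

1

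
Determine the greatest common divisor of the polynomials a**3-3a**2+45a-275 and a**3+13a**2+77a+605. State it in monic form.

a**2+2a+55

Apply the Euclidean algorithm:
  a**3-3a**2+45a-275 = (a**3+13a**2+77a+605) + (-16a**2-32a-880)
  a**3+13a**2+77a+605 = (-(1/16)a-11/16)(-16a**2-32a-880) + (0)
Last nonzero remainder: -16a**2-32a-880. Dividing through by -16 gives the monic gcd a**2+2a+55.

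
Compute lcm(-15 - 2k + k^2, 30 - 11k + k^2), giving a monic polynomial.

90 - 3k - 8k^2 + k^3

Apply the Euclidean algorithm:
  k^2 - 2k - 15 = (k^2 - 11k + 30) + (9k - 45)
  k^2 - 11k + 30 = ((1/9)k - 2/3)(9k - 45) + (0)
Last nonzero remainder: 9k - 45. Dividing through by 9 gives the monic gcd k - 5.
Then lcm(f, g) = f·g / gcd(f, g); expanding and making the result monic gives the answer.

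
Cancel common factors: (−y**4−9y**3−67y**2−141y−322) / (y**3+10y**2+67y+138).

Repeated division with remainder:
  −y**4−9y**3−67y**2−141y−322 = (−y+1)(y**3+10y**2+67y+138) + (−10y**2−70y−460)
  y**3+10y**2+67y+138 = (−(1/10)y−3/10)(−10y**2−70y−460) + (0)
Last nonzero remainder: −10y**2−70y−460. Dividing through by −10 gives the monic gcd y**2+7y+46.
Cancel y**2+7y+46 from numerator and denominator to get the reduced form.

(−y**2−2y−7)/(y+3)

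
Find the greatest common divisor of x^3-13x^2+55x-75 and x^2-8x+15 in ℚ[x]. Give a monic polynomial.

Repeated division with remainder:
  x^3-13x^2+55x-75 = (x-5)(x^2-8x+15) + (0)
The last nonzero remainder x^2-8x+15 is already monic.

x^2-8x+15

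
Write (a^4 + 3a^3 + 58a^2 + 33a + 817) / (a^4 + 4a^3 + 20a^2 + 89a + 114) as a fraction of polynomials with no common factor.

(a^2 + 4a + 43)/(a^2 + 5a + 6)

Euclidean algorithm in ℚ[a]:
  a^4 + 3a^3 + 58a^2 + 33a + 817 = (a^4 + 4a^3 + 20a^2 + 89a + 114) + (-a^3 + 38a^2 - 56a + 703)
  a^4 + 4a^3 + 20a^2 + 89a + 114 = (-a - 42)(-a^3 + 38a^2 - 56a + 703) + (1560a^2 - 1560a + 29640)
  -a^3 + 38a^2 - 56a + 703 = (-(1/1560)a + 37/1560)(1560a^2 - 1560a + 29640) + (0)
Last nonzero remainder: 1560a^2 - 1560a + 29640. Dividing through by 1560 gives the monic gcd a^2 - a + 19.
Cancel a^2 - a + 19 from numerator and denominator to get the reduced form.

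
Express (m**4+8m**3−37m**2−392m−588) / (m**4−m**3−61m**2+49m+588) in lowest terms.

Repeated division with remainder:
  m**4+8m**3−37m**2−392m−588 = (m**4−m**3−61m**2+49m+588) + (9m**3+24m**2−441m−1176)
  m**4−m**3−61m**2+49m+588 = ((1/9)m−11/27)(9m**3+24m**2−441m−1176) + (−(20/9)m**2+980/9)
  9m**3+24m**2−441m−1176 = (−(81/20)m−54/5)(−(20/9)m**2+980/9) + (0)
Last nonzero remainder: −(20/9)m**2+980/9. Dividing through by −20/9 gives the monic gcd m**2−49.
Cancel m**2−49 from numerator and denominator to get the reduced form.

(m**2+8m+12)/(m**2−m−12)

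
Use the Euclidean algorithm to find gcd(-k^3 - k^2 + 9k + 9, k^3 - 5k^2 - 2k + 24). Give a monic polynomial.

k - 3

Euclidean algorithm in ℚ[k]:
  -k^3 - k^2 + 9k + 9 = (-1)(k^3 - 5k^2 - 2k + 24) + (-6k^2 + 7k + 33)
  k^3 - 5k^2 - 2k + 24 = (-(1/6)k + 23/36)(-6k^2 + 7k + 33) + (-(35/36)k + 35/12)
  -6k^2 + 7k + 33 = ((216/35)k + 396/35)(-(35/36)k + 35/12) + (0)
Last nonzero remainder: -(35/36)k + 35/12. Dividing through by -35/36 gives the monic gcd k - 3.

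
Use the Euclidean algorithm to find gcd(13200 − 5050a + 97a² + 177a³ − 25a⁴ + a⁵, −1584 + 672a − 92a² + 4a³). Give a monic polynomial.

66 − 17a + a²

Apply the Euclidean algorithm:
  a⁵ − 25a⁴ + 177a³ + 97a² − 5050a + 13200 = ((1/4)a² − (1/2)a − 37/4)(4a³ − 92a² + 672a − 1584) + (−22a² + 374a − 1452)
  4a³ − 92a² + 672a − 1584 = (−(2/11)a + 12/11)(−22a² + 374a − 1452) + (0)
Last nonzero remainder: −22a² + 374a − 1452. Dividing through by −22 gives the monic gcd a² − 17a + 66.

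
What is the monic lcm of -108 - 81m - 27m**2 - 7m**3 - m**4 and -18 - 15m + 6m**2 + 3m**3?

-216 - 270m - 27m**2 + 40m**3 + 18m**4 + 6m**5 + m**6

Repeated division with remainder:
  -m**4 - 7m**3 - 27m**2 - 81m - 108 = (-(1/3)m - 5/3)(3m**3 + 6m**2 - 15m - 18) + (-22m**2 - 112m - 138)
  3m**3 + 6m**2 - 15m - 18 = (-(3/22)m + 51/121)(-22m**2 - 112m - 138) + ((1620/121)m + 4860/121)
  -22m**2 - 112m - 138 = (-(1331/810)m - 2783/810)((1620/121)m + 4860/121) + (0)
Last nonzero remainder: (1620/121)m + 4860/121. Dividing through by 1620/121 gives the monic gcd m + 3.
Then lcm(f, g) = f·g / gcd(f, g); expanding and making the result monic gives the answer.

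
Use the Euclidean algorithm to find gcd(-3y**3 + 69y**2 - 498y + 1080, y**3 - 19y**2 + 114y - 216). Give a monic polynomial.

y**2 - 13y + 36

Apply the Euclidean algorithm:
  -3y**3 + 69y**2 - 498y + 1080 = (-3)(y**3 - 19y**2 + 114y - 216) + (12y**2 - 156y + 432)
  y**3 - 19y**2 + 114y - 216 = ((1/12)y - 1/2)(12y**2 - 156y + 432) + (0)
Last nonzero remainder: 12y**2 - 156y + 432. Dividing through by 12 gives the monic gcd y**2 - 13y + 36.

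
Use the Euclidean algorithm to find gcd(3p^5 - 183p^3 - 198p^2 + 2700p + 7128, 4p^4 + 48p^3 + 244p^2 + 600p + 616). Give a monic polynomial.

p^2 + 6p + 11

Euclidean algorithm in ℚ[p]:
  3p^5 - 183p^3 - 198p^2 + 2700p + 7128 = ((3/4)p - 9)(4p^4 + 48p^3 + 244p^2 + 600p + 616) + (66p^3 + 1548p^2 + 7638p + 12672)
  4p^4 + 48p^3 + 244p^2 + 600p + 616 = ((2/33)p - 84/121)(66p^3 + 1548p^2 + 7638p + 12672) + ((103544/121)p^2 + (621264/121)p + 103544/11)
  66p^3 + 1548p^2 + 7638p + 12672 = ((3993/51772)p + 17424/12943)((103544/121)p^2 + (621264/121)p + 103544/11) + (0)
Last nonzero remainder: (103544/121)p^2 + (621264/121)p + 103544/11. Dividing through by 103544/121 gives the monic gcd p^2 + 6p + 11.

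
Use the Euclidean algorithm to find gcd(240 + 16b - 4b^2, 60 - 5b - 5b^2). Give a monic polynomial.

Repeated division with remainder:
  -4b^2 + 16b + 240 = (4/5)(-5b^2 - 5b + 60) + (20b + 192)
  -5b^2 - 5b + 60 = (-(1/4)b + 43/20)(20b + 192) + (-1764/5)
  20b + 192 = (-(25/441)b - 80/147)(-1764/5) + (0)
The last nonzero remainder is the constant -1764/5, so the polynomials are coprime and gcd = 1.

1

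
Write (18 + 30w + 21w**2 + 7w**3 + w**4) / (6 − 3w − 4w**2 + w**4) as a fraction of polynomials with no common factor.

Repeated division with remainder:
  w**4 + 7w**3 + 21w**2 + 30w + 18 = (w**4 − 4w**2 − 3w + 6) + (7w**3 + 25w**2 + 33w + 12)
  w**4 − 4w**2 − 3w + 6 = ((1/7)w − 25/49)(7w**3 + 25w**2 + 33w + 12) + ((198/49)w**2 + (594/49)w + 594/49)
  7w**3 + 25w**2 + 33w + 12 = ((343/198)w + 98/99)((198/49)w**2 + (594/49)w + 594/49) + (0)
Last nonzero remainder: (198/49)w**2 + (594/49)w + 594/49. Dividing through by 198/49 gives the monic gcd w**2 + 3w + 3.
Cancel w**2 + 3w + 3 from numerator and denominator to get the reduced form.

(6 + 4w + w**2)/(2 − 3w + w**2)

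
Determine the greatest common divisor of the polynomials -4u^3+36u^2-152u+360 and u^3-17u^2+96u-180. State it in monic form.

Repeated division with remainder:
  -4u^3+36u^2-152u+360 = (-4)(u^3-17u^2+96u-180) + (-32u^2+232u-360)
  u^3-17u^2+96u-180 = (-(1/32)u+39/128)(-32u^2+232u-360) + ((225/16)u-1125/16)
  -32u^2+232u-360 = (-(512/225)u+128/25)((225/16)u-1125/16) + (0)
Last nonzero remainder: (225/16)u-1125/16. Dividing through by 225/16 gives the monic gcd u-5.

u-5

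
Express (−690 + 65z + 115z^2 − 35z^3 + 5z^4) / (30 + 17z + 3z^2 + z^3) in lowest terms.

Euclidean algorithm in ℚ[z]:
  5z^4 − 35z^3 + 115z^2 + 65z − 690 = (5z − 50)(z^3 + 3z^2 + 17z + 30) + (180z^2 + 765z + 810)
  z^3 + 3z^2 + 17z + 30 = ((1/180)z − 1/144)(180z^2 + 765z + 810) + ((285/16)z + 285/8)
  180z^2 + 765z + 810 = ((192/19)z + 432/19)((285/16)z + 285/8) + (0)
Last nonzero remainder: (285/16)z + 285/8. Dividing through by 285/16 gives the monic gcd z + 2.
Cancel z + 2 from numerator and denominator to get the reduced form.

(−345 + 205z − 45z^2 + 5z^3)/(15 + z + z^2)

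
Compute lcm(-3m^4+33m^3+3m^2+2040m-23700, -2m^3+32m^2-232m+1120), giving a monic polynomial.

Apply the Euclidean algorithm:
  -3m^4+33m^3+3m^2+2040m-23700 = ((3/2)m+15/2)(-2m^3+32m^2-232m+1120) + (111m^2+2100m-32100)
  -2m^3+32m^2-232m+1120 = (-(2/111)m+2584/4107)(111m^2+2100m-32100) + (-(2918208/1369)m+29182080/1369)
  111m^2+2100m-32100 = (-(50653/972736)m-732415/486368)(-(2918208/1369)m+29182080/1369) + (0)
Last nonzero remainder: -(2918208/1369)m+29182080/1369. Dividing through by -2918208/1369 gives the monic gcd m-10.
Then lcm(f, g) = f·g / gcd(f, g); expanding and making the result monic gives the answer.

m^6-17m^5+121m^4-1290m^3+11924m^2-85480m+442400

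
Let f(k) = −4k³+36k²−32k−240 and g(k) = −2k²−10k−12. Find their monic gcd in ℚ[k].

k+2

By polynomial division,
  −4k³+36k²−32k−240 = (2k−28)(−2k²−10k−12) + (−288k−576)
  −2k²−10k−12 = ((1/144)k+1/48)(−288k−576) + (0)
Last nonzero remainder: −288k−576. Dividing through by −288 gives the monic gcd k+2.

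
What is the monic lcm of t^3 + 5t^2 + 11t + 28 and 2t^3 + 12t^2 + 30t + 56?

t^5 + 7t^4 + 28t^3 + 85t^2 + 133t + 196

Euclidean algorithm in ℚ[t]:
  t^3 + 5t^2 + 11t + 28 = (1/2)(2t^3 + 12t^2 + 30t + 56) + (-t^2 - 4t)
  2t^3 + 12t^2 + 30t + 56 = (-2t - 4)(-t^2 - 4t) + (14t + 56)
  -t^2 - 4t = (-(1/14)t)(14t + 56) + (0)
Last nonzero remainder: 14t + 56. Dividing through by 14 gives the monic gcd t + 4.
Then lcm(f, g) = f·g / gcd(f, g); expanding and making the result monic gives the answer.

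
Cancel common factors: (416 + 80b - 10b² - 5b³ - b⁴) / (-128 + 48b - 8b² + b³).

(-104 - 46b - 9b² - b³)/(32 - 4b + b²)

Apply the Euclidean algorithm:
  -b⁴ - 5b³ - 10b² + 80b + 416 = (-b - 13)(b³ - 8b² + 48b - 128) + (-66b² + 576b - 1248)
  b³ - 8b² + 48b - 128 = (-(1/66)b - 4/363)(-66b² + 576b - 1248) + ((4288/121)b - 17152/121)
  -66b² + 576b - 1248 = (-(3993/2144)b + 4719/536)((4288/121)b - 17152/121) + (0)
Last nonzero remainder: (4288/121)b - 17152/121. Dividing through by 4288/121 gives the monic gcd b - 4.
Cancel b - 4 from numerator and denominator to get the reduced form.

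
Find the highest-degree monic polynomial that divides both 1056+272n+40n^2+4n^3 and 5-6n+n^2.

Apply the Euclidean algorithm:
  4n^3+40n^2+272n+1056 = (4n+64)(n^2-6n+5) + (636n+736)
  n^2-6n+5 = ((1/636)n-569/50562)(636n+736) + (335797/25281)
  636n+736 = ((16078716/335797)n+18606816/335797)(335797/25281) + (0)
The last nonzero remainder is the constant 335797/25281, so the polynomials are coprime and gcd = 1.

1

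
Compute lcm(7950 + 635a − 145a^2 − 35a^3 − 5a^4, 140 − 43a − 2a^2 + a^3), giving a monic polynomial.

By polynomial division,
  −5a^4 − 35a^3 − 145a^2 + 635a + 7950 = (−5a − 45)(a^3 − 2a^2 − 43a + 140) + (−450a^2 − 600a + 14250)
  a^3 − 2a^2 − 43a + 140 = (−(1/450)a + 1/135)(−450a^2 − 600a + 14250) + (−(62/9)a + 310/9)
  −450a^2 − 600a + 14250 = ((2025/31)a + 12825/31)(−(62/9)a + 310/9) + (0)
Last nonzero remainder: −(62/9)a + 310/9. Dividing through by −62/9 gives the monic gcd a − 5.
Then lcm(f, g) = f·g / gcd(f, g); expanding and making the result monic gives the answer.

44520 − 1214a − 2783a^2 − 236a^3 + 22a^4 + 10a^5 + a^6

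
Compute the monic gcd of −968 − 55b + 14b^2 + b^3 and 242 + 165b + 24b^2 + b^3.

121 + 22b + b^2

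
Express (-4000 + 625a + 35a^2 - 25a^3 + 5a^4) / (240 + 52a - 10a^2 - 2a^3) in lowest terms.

(-800 - 35a - 5a^3)/(48 + 20a + 2a^2)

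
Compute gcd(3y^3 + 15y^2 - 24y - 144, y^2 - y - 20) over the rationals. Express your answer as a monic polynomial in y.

y + 4

Repeated division with remainder:
  3y^3 + 15y^2 - 24y - 144 = (3y + 18)(y^2 - y - 20) + (54y + 216)
  y^2 - y - 20 = ((1/54)y - 5/54)(54y + 216) + (0)
Last nonzero remainder: 54y + 216. Dividing through by 54 gives the monic gcd y + 4.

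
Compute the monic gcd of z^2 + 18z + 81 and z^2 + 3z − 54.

z + 9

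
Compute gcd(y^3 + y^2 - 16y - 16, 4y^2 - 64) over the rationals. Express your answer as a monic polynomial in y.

y^2 - 16

Repeated division with remainder:
  y^3 + y^2 - 16y - 16 = ((1/4)y + 1/4)(4y^2 - 64) + (0)
Last nonzero remainder: 4y^2 - 64. Dividing through by 4 gives the monic gcd y^2 - 16.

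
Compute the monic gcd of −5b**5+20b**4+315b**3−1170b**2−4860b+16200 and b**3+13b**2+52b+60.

By polynomial division,
  −5b**5+20b**4+315b**3−1170b**2−4860b+16200 = (−5b**2+85b−530)(b**3+13b**2+52b+60) + (1600b**2+17600b+48000)
  b**3+13b**2+52b+60 = ((1/1600)b+1/800)(1600b**2+17600b+48000) + (0)
Last nonzero remainder: 1600b**2+17600b+48000. Dividing through by 1600 gives the monic gcd b**2+11b+30.

b**2+11b+30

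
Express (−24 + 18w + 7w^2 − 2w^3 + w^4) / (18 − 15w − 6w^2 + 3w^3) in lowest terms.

(12 − 3w + w^2)/(−9 + 3w)

Euclidean algorithm in ℚ[w]:
  w^4 − 2w^3 + 7w^2 + 18w − 24 = ((1/3)w)(3w^3 − 6w^2 − 15w + 18) + (12w^2 + 12w − 24)
  3w^3 − 6w^2 − 15w + 18 = ((1/4)w − 3/4)(12w^2 + 12w − 24) + (0)
Last nonzero remainder: 12w^2 + 12w − 24. Dividing through by 12 gives the monic gcd w^2 + w − 2.
Cancel w^2 + w − 2 from numerator and denominator to get the reduced form.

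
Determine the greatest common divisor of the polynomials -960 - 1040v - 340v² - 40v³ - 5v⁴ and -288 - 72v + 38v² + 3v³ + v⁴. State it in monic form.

96 + 56v + 6v² + v³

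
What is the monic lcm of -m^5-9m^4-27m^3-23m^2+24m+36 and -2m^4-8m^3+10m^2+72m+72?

By polynomial division,
  -m^5-9m^4-27m^3-23m^2+24m+36 = ((1/2)m+5/2)(-2m^4-8m^3+10m^2+72m+72) + (-12m^3-84m^2-192m-144)
  -2m^4-8m^3+10m^2+72m+72 = ((1/6)m-1/2)(-12m^3-84m^2-192m-144) + (0)
Last nonzero remainder: -12m^3-84m^2-192m-144. Dividing through by -12 gives the monic gcd m^3+7m^2+16m+12.
Then lcm(f, g) = f·g / gcd(f, g); expanding and making the result monic gives the answer.

m^6+6m^5-58m^3-93m^2+36m+108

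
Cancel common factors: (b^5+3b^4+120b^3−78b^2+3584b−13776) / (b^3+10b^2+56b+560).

(b^3+3b^2+64b−246)/(b+10)

Apply the Euclidean algorithm:
  b^5+3b^4+120b^3−78b^2+3584b−13776 = (b^2−7b+134)(b^3+10b^2+56b+560) + (−1586b^2−88816)
  b^3+10b^2+56b+560 = (−(1/1586)b−5/793)(−1586b^2−88816) + (0)
Last nonzero remainder: −1586b^2−88816. Dividing through by −1586 gives the monic gcd b^2+56.
Cancel b^2+56 from numerator and denominator to get the reduced form.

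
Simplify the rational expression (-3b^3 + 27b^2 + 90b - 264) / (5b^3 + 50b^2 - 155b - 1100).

Repeated division with remainder:
  -3b^3 + 27b^2 + 90b - 264 = (-3/5)(5b^3 + 50b^2 - 155b - 1100) + (57b^2 - 3b - 924)
  5b^3 + 50b^2 - 155b - 1100 = ((5/57)b + 955/1083)(57b^2 - 3b - 924) + (-(25740/361)b - 102960/361)
  57b^2 - 3b - 924 = (-(6859/8580)b + 2527/780)(-(25740/361)b - 102960/361) + (0)
Last nonzero remainder: -(25740/361)b - 102960/361. Dividing through by -25740/361 gives the monic gcd b + 4.
Cancel b + 4 from numerator and denominator to get the reduced form.

(-3b^2 + 39b - 66)/(5b^2 + 30b - 275)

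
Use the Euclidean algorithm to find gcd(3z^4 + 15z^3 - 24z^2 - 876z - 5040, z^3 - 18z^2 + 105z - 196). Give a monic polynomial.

z - 7

Apply the Euclidean algorithm:
  3z^4 + 15z^3 - 24z^2 - 876z - 5040 = (3z + 69)(z^3 - 18z^2 + 105z - 196) + (903z^2 - 7533z + 8484)
  z^3 - 18z^2 + 105z - 196 = ((1/903)z - 969/90601)(903z^2 - 7533z + 8484) + ((1362400/90601)z - 1362400/12943)
  903z^2 - 7533z + 8484 = ((81812703/1362400)z - 27452103/340600)((1362400/90601)z - 1362400/12943) + (0)
Last nonzero remainder: (1362400/90601)z - 1362400/12943. Dividing through by 1362400/90601 gives the monic gcd z - 7.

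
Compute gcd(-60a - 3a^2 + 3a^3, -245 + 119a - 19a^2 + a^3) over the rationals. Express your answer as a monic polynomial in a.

Euclidean algorithm in ℚ[a]:
  3a^3 - 3a^2 - 60a = (3)(a^3 - 19a^2 + 119a - 245) + (54a^2 - 417a + 735)
  a^3 - 19a^2 + 119a - 245 = ((1/54)a - 203/972)(54a^2 - 417a + 735) + ((5929/324)a - 29645/324)
  54a^2 - 417a + 735 = ((17496/5929)a - 972/121)((5929/324)a - 29645/324) + (0)
Last nonzero remainder: (5929/324)a - 29645/324. Dividing through by 5929/324 gives the monic gcd a - 5.

-5 + a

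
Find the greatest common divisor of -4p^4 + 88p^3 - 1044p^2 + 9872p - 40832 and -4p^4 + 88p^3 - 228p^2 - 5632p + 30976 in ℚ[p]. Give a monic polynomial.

p^2 - 19p + 88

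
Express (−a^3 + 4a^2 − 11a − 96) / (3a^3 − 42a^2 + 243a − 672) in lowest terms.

Repeated division with remainder:
  −a^3 + 4a^2 − 11a − 96 = (−1/3)(3a^3 − 42a^2 + 243a − 672) + (−10a^2 + 70a − 320)
  3a^3 − 42a^2 + 243a − 672 = (−(3/10)a + 21/10)(−10a^2 + 70a − 320) + (0)
Last nonzero remainder: −10a^2 + 70a − 320. Dividing through by −10 gives the monic gcd a^2 − 7a + 32.
Cancel a^2 − 7a + 32 from numerator and denominator to get the reduced form.

(−a − 3)/(3a − 21)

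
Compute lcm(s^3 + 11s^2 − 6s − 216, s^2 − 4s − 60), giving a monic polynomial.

s^4 + s^3 − 116s^2 − 156s + 2160

Euclidean algorithm in ℚ[s]:
  s^3 + 11s^2 − 6s − 216 = (s + 15)(s^2 − 4s − 60) + (114s + 684)
  s^2 − 4s − 60 = ((1/114)s − 5/57)(114s + 684) + (0)
Last nonzero remainder: 114s + 684. Dividing through by 114 gives the monic gcd s + 6.
Then lcm(f, g) = f·g / gcd(f, g); expanding and making the result monic gives the answer.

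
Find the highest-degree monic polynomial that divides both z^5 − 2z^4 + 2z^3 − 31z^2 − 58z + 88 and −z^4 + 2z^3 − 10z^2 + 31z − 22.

Apply the Euclidean algorithm:
  z^5 − 2z^4 + 2z^3 − 31z^2 − 58z + 88 = (−z)(−z^4 + 2z^3 − 10z^2 + 31z − 22) + (−8z^3 − 80z + 88)
  −z^4 + 2z^3 − 10z^2 + 31z − 22 = ((1/8)z − 1/4)(−8z^3 − 80z + 88) + (0)
Last nonzero remainder: −8z^3 − 80z + 88. Dividing through by −8 gives the monic gcd z^3 + 10z − 11.

z^3 + 10z − 11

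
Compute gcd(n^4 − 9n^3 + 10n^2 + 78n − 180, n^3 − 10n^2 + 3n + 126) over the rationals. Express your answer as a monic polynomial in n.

Apply the Euclidean algorithm:
  n^4 − 9n^3 + 10n^2 + 78n − 180 = (n + 1)(n^3 − 10n^2 + 3n + 126) + (17n^2 − 51n − 306)
  n^3 − 10n^2 + 3n + 126 = ((1/17)n − 7/17)(17n^2 − 51n − 306) + (0)
Last nonzero remainder: 17n^2 − 51n − 306. Dividing through by 17 gives the monic gcd n^2 − 3n − 18.

n^2 − 3n − 18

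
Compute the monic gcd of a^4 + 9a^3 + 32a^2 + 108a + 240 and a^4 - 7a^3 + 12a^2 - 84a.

Repeated division with remainder:
  a^4 + 9a^3 + 32a^2 + 108a + 240 = (a^4 - 7a^3 + 12a^2 - 84a) + (16a^3 + 20a^2 + 192a + 240)
  a^4 - 7a^3 + 12a^2 - 84a = ((1/16)a - 33/64)(16a^3 + 20a^2 + 192a + 240) + ((165/16)a^2 + 495/4)
  16a^3 + 20a^2 + 192a + 240 = ((256/165)a + 64/33)((165/16)a^2 + 495/4) + (0)
Last nonzero remainder: (165/16)a^2 + 495/4. Dividing through by 165/16 gives the monic gcd a^2 + 12.

a^2 + 12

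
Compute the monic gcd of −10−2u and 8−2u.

By polynomial division,
  −2u−10 = (−2u+8) + (−18)
  −2u+8 = ((1/9)u−4/9)(−18) + (0)
The last nonzero remainder is the constant −18, so the polynomials are coprime and gcd = 1.

1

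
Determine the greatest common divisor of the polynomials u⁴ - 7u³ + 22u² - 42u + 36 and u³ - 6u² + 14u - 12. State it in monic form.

u - 2

Euclidean algorithm in ℚ[u]:
  u⁴ - 7u³ + 22u² - 42u + 36 = (u - 1)(u³ - 6u² + 14u - 12) + (2u² - 16u + 24)
  u³ - 6u² + 14u - 12 = ((1/2)u + 1)(2u² - 16u + 24) + (18u - 36)
  2u² - 16u + 24 = ((1/9)u - 2/3)(18u - 36) + (0)
Last nonzero remainder: 18u - 36. Dividing through by 18 gives the monic gcd u - 2.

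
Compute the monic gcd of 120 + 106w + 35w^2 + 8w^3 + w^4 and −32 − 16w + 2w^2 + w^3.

8 + 6w + w^2

By polynomial division,
  w^4 + 8w^3 + 35w^2 + 106w + 120 = (w + 6)(w^3 + 2w^2 − 16w − 32) + (39w^2 + 234w + 312)
  w^3 + 2w^2 − 16w − 32 = ((1/39)w − 4/39)(39w^2 + 234w + 312) + (0)
Last nonzero remainder: 39w^2 + 234w + 312. Dividing through by 39 gives the monic gcd w^2 + 6w + 8.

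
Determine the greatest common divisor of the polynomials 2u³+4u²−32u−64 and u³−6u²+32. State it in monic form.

u²−2u−8

Euclidean algorithm in ℚ[u]:
  2u³+4u²−32u−64 = (2)(u³−6u²+32) + (16u²−32u−128)
  u³−6u²+32 = ((1/16)u−1/4)(16u²−32u−128) + (0)
Last nonzero remainder: 16u²−32u−128. Dividing through by 16 gives the monic gcd u²−2u−8.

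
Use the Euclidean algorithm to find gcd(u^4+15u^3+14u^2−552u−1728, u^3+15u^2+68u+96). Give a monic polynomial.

u^2+12u+32

Apply the Euclidean algorithm:
  u^4+15u^3+14u^2−552u−1728 = (u)(u^3+15u^2+68u+96) + (−54u^2−648u−1728)
  u^3+15u^2+68u+96 = (−(1/54)u−1/18)(−54u^2−648u−1728) + (0)
Last nonzero remainder: −54u^2−648u−1728. Dividing through by −54 gives the monic gcd u^2+12u+32.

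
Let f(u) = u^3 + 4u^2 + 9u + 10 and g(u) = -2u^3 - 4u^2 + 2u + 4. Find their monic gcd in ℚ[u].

Repeated division with remainder:
  u^3 + 4u^2 + 9u + 10 = (-1/2)(-2u^3 - 4u^2 + 2u + 4) + (2u^2 + 10u + 12)
  -2u^3 - 4u^2 + 2u + 4 = (-u + 3)(2u^2 + 10u + 12) + (-16u - 32)
  2u^2 + 10u + 12 = (-(1/8)u - 3/8)(-16u - 32) + (0)
Last nonzero remainder: -16u - 32. Dividing through by -16 gives the monic gcd u + 2.

u + 2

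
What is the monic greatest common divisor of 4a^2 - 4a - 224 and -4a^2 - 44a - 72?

Repeated division with remainder:
  4a^2 - 4a - 224 = (-1)(-4a^2 - 44a - 72) + (-48a - 296)
  -4a^2 - 44a - 72 = ((1/12)a + 29/72)(-48a - 296) + (425/9)
  -48a - 296 = (-(432/425)a - 2664/425)(425/9) + (0)
The last nonzero remainder is the constant 425/9, so the polynomials are coprime and gcd = 1.

1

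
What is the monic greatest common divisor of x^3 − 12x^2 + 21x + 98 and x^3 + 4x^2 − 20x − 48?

x + 2

Euclidean algorithm in ℚ[x]:
  x^3 − 12x^2 + 21x + 98 = (x^3 + 4x^2 − 20x − 48) + (−16x^2 + 41x + 146)
  x^3 + 4x^2 − 20x − 48 = (−(1/16)x − 105/256)(−16x^2 + 41x + 146) + ((1521/256)x + 1521/128)
  −16x^2 + 41x + 146 = (−(4096/1521)x + 18688/1521)((1521/256)x + 1521/128) + (0)
Last nonzero remainder: (1521/256)x + 1521/128. Dividing through by 1521/256 gives the monic gcd x + 2.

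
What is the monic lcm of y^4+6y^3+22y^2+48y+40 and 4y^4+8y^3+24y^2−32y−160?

y^5+4y^4+10y^3+4y^2−56y−80

Repeated division with remainder:
  y^4+6y^3+22y^2+48y+40 = (1/4)(4y^4+8y^3+24y^2−32y−160) + (4y^3+16y^2+56y+80)
  4y^4+8y^3+24y^2−32y−160 = (y−2)(4y^3+16y^2+56y+80) + (0)
Last nonzero remainder: 4y^3+16y^2+56y+80. Dividing through by 4 gives the monic gcd y^3+4y^2+14y+20.
Then lcm(f, g) = f·g / gcd(f, g); expanding and making the result monic gives the answer.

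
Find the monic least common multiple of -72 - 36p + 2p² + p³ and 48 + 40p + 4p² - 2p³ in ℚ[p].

-144 - 144p - 32p² + 4p³ + p⁴

By polynomial division,
  p³ + 2p² - 36p - 72 = (-1/2)(-2p³ + 4p² + 40p + 48) + (4p² - 16p - 48)
  -2p³ + 4p² + 40p + 48 = (-(1/2)p - 1)(4p² - 16p - 48) + (0)
Last nonzero remainder: 4p² - 16p - 48. Dividing through by 4 gives the monic gcd p² - 4p - 12.
Then lcm(f, g) = f·g / gcd(f, g); expanding and making the result monic gives the answer.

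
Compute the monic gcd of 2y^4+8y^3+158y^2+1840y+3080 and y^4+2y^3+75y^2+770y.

y^3+2y^2+75y+770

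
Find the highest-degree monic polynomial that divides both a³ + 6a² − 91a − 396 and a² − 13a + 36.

Euclidean algorithm in ℚ[a]:
  a³ + 6a² − 91a − 396 = (a + 19)(a² − 13a + 36) + (120a − 1080)
  a² − 13a + 36 = ((1/120)a − 1/30)(120a − 1080) + (0)
Last nonzero remainder: 120a − 1080. Dividing through by 120 gives the monic gcd a − 9.

a − 9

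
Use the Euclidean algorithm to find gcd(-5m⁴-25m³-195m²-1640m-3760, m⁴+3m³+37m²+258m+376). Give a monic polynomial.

m³+m²+35m+188

By polynomial division,
  -5m⁴-25m³-195m²-1640m-3760 = (-5)(m⁴+3m³+37m²+258m+376) + (-10m³-10m²-350m-1880)
  m⁴+3m³+37m²+258m+376 = (-(1/10)m-1/5)(-10m³-10m²-350m-1880) + (0)
Last nonzero remainder: -10m³-10m²-350m-1880. Dividing through by -10 gives the monic gcd m³+m²+35m+188.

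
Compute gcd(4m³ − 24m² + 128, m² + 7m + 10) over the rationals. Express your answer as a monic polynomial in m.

m + 2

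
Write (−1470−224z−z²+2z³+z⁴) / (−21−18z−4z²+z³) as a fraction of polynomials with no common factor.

(210+62z+9z²+z³)/(3+3z+z²)

Euclidean algorithm in ℚ[z]:
  z⁴+2z³−z²−224z−1470 = (z+6)(z³−4z²−18z−21) + (41z²−95z−1344)
  z³−4z²−18z−21 = ((1/41)z−69/1681)(41z²−95z−1344) + ((18291/1681)z−128037/1681)
  41z²−95z−1344 = ((68921/18291)z+107584/6097)((18291/1681)z−128037/1681) + (0)
Last nonzero remainder: (18291/1681)z−128037/1681. Dividing through by 18291/1681 gives the monic gcd z−7.
Cancel z−7 from numerator and denominator to get the reduced form.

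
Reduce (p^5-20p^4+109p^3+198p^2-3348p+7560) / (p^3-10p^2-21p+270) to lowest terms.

(p^3-19p^2+120p-252)/(p-9)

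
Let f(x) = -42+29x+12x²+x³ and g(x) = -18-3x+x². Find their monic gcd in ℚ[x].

1

Euclidean algorithm in ℚ[x]:
  x³+12x²+29x-42 = (x+15)(x²-3x-18) + (92x+228)
  x²-3x-18 = ((1/92)x-63/1058)(92x+228) + (-2340/529)
  92x+228 = (-(12167/585)x-10051/195)(-2340/529) + (0)
The last nonzero remainder is the constant -2340/529, so the polynomials are coprime and gcd = 1.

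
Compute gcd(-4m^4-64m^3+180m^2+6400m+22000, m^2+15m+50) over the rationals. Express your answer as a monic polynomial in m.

m^2+15m+50

By polynomial division,
  -4m^4-64m^3+180m^2+6400m+22000 = (-4m^2-4m+440)(m^2+15m+50) + (0)
The last nonzero remainder m^2+15m+50 is already monic.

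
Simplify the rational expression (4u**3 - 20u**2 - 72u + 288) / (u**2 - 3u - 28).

By polynomial division,
  4u**3 - 20u**2 - 72u + 288 = (4u - 8)(u**2 - 3u - 28) + (16u + 64)
  u**2 - 3u - 28 = ((1/16)u - 7/16)(16u + 64) + (0)
Last nonzero remainder: 16u + 64. Dividing through by 16 gives the monic gcd u + 4.
Cancel u + 4 from numerator and denominator to get the reduced form.

(4u**2 - 36u + 72)/(u - 7)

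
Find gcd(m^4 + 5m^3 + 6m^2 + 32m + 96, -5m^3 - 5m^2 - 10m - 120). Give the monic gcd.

Apply the Euclidean algorithm:
  m^4 + 5m^3 + 6m^2 + 32m + 96 = (-(1/5)m - 4/5)(-5m^3 - 5m^2 - 10m - 120) + (0)
Last nonzero remainder: -5m^3 - 5m^2 - 10m - 120. Dividing through by -5 gives the monic gcd m^3 + m^2 + 2m + 24.

m^3 + m^2 + 2m + 24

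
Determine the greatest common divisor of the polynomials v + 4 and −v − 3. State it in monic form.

1

Euclidean algorithm in ℚ[v]:
  v + 4 = (−1)(−v − 3) + (1)
  −v − 3 = (−v − 3)(1) + (0)
The last nonzero remainder is the constant 1, so the polynomials are coprime and gcd = 1.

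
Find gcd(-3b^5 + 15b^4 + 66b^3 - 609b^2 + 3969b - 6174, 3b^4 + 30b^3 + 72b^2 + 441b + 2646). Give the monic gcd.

By polynomial division,
  -3b^5 + 15b^4 + 66b^3 - 609b^2 + 3969b - 6174 = (-b + 15)(3b^4 + 30b^3 + 72b^2 + 441b + 2646) + (-312b^3 - 1248b^2 - 45864)
  3b^4 + 30b^3 + 72b^2 + 441b + 2646 = (-(1/104)b - 3/52)(-312b^3 - 1248b^2 - 45864) + (0)
Last nonzero remainder: -312b^3 - 1248b^2 - 45864. Dividing through by -312 gives the monic gcd b^3 + 4b^2 + 147.

b^3 + 4b^2 + 147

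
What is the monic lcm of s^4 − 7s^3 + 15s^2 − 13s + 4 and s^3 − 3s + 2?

s^5 − 5s^4 + s^3 + 17s^2 − 22s + 8

By polynomial division,
  s^4 − 7s^3 + 15s^2 − 13s + 4 = (s − 7)(s^3 − 3s + 2) + (18s^2 − 36s + 18)
  s^3 − 3s + 2 = ((1/18)s + 1/9)(18s^2 − 36s + 18) + (0)
Last nonzero remainder: 18s^2 − 36s + 18. Dividing through by 18 gives the monic gcd s^2 − 2s + 1.
Then lcm(f, g) = f·g / gcd(f, g); expanding and making the result monic gives the answer.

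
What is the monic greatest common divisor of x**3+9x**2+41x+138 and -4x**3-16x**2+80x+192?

x+6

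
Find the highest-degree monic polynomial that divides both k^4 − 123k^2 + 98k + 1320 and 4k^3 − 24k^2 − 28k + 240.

k^2 − k − 12

By polynomial division,
  k^4 − 123k^2 + 98k + 1320 = ((1/4)k + 3/2)(4k^3 − 24k^2 − 28k + 240) + (−80k^2 + 80k + 960)
  4k^3 − 24k^2 − 28k + 240 = (−(1/20)k + 1/4)(−80k^2 + 80k + 960) + (0)
Last nonzero remainder: −80k^2 + 80k + 960. Dividing through by −80 gives the monic gcd k^2 − k − 12.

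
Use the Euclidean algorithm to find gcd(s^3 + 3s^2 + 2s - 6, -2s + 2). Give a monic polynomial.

Apply the Euclidean algorithm:
  s^3 + 3s^2 + 2s - 6 = (-(1/2)s^2 - 2s - 3)(-2s + 2) + (0)
Last nonzero remainder: -2s + 2. Dividing through by -2 gives the monic gcd s - 1.

s - 1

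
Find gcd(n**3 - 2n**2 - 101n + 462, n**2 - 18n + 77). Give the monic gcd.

Repeated division with remainder:
  n**3 - 2n**2 - 101n + 462 = (n + 16)(n**2 - 18n + 77) + (110n - 770)
  n**2 - 18n + 77 = ((1/110)n - 1/10)(110n - 770) + (0)
Last nonzero remainder: 110n - 770. Dividing through by 110 gives the monic gcd n - 7.

n - 7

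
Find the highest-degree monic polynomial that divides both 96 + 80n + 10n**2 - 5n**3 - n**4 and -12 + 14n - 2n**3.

Apply the Euclidean algorithm:
  -n**4 - 5n**3 + 10n**2 + 80n + 96 = ((1/2)n + 5/2)(-2n**3 + 14n - 12) + (3n**2 + 51n + 126)
  -2n**3 + 14n - 12 = (-(2/3)n + 34/3)(3n**2 + 51n + 126) + (-480n - 1440)
  3n**2 + 51n + 126 = (-(1/160)n - 7/80)(-480n - 1440) + (0)
Last nonzero remainder: -480n - 1440. Dividing through by -480 gives the monic gcd n + 3.

3 + n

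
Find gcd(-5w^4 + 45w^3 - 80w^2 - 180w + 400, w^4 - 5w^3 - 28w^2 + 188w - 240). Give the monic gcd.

Apply the Euclidean algorithm:
  -5w^4 + 45w^3 - 80w^2 - 180w + 400 = (-5)(w^4 - 5w^3 - 28w^2 + 188w - 240) + (20w^3 - 220w^2 + 760w - 800)
  w^4 - 5w^3 - 28w^2 + 188w - 240 = ((1/20)w + 3/10)(20w^3 - 220w^2 + 760w - 800) + (0)
Last nonzero remainder: 20w^3 - 220w^2 + 760w - 800. Dividing through by 20 gives the monic gcd w^3 - 11w^2 + 38w - 40.

w^3 - 11w^2 + 38w - 40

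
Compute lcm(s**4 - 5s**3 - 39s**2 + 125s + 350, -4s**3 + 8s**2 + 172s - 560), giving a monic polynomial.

s**6 - 2s**5 - 82s**4 + 148s**3 + 1817s**2 - 2450s - 9800

Apply the Euclidean algorithm:
  s**4 - 5s**3 - 39s**2 + 125s + 350 = (-(1/4)s + 3/4)(-4s**3 + 8s**2 + 172s - 560) + (-2s**2 - 144s + 770)
  -4s**3 + 8s**2 + 172s - 560 = (2s - 148)(-2s**2 - 144s + 770) + (-22680s + 113400)
  -2s**2 - 144s + 770 = ((1/11340)s + 11/1620)(-22680s + 113400) + (0)
Last nonzero remainder: -22680s + 113400. Dividing through by -22680 gives the monic gcd s - 5.
Then lcm(f, g) = f·g / gcd(f, g); expanding and making the result monic gives the answer.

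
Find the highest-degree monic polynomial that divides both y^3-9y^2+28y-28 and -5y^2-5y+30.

Repeated division with remainder:
  y^3-9y^2+28y-28 = (-(1/5)y+2)(-5y^2-5y+30) + (44y-88)
  -5y^2-5y+30 = (-(5/44)y-15/44)(44y-88) + (0)
Last nonzero remainder: 44y-88. Dividing through by 44 gives the monic gcd y-2.

y-2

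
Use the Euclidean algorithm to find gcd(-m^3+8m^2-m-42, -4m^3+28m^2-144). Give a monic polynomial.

m^2-m-6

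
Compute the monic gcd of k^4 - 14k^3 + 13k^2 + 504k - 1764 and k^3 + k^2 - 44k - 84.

Repeated division with remainder:
  k^4 - 14k^3 + 13k^2 + 504k - 1764 = (k - 15)(k^3 + k^2 - 44k - 84) + (72k^2 - 72k - 3024)
  k^3 + k^2 - 44k - 84 = ((1/72)k + 1/36)(72k^2 - 72k - 3024) + (0)
Last nonzero remainder: 72k^2 - 72k - 3024. Dividing through by 72 gives the monic gcd k^2 - k - 42.

k^2 - k - 42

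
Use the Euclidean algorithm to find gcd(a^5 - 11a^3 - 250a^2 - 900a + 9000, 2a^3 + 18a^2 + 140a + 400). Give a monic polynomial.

a^2 + 5a + 50

Repeated division with remainder:
  a^5 - 11a^3 - 250a^2 - 900a + 9000 = ((1/2)a^2 - (9/2)a)(2a^3 + 18a^2 + 140a + 400) + (180a^2 + 900a + 9000)
  2a^3 + 18a^2 + 140a + 400 = ((1/90)a + 2/45)(180a^2 + 900a + 9000) + (0)
Last nonzero remainder: 180a^2 + 900a + 9000. Dividing through by 180 gives the monic gcd a^2 + 5a + 50.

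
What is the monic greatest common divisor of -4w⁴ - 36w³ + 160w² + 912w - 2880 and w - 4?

w - 4

Repeated division with remainder:
  -4w⁴ - 36w³ + 160w² + 912w - 2880 = (-4w³ - 52w² - 48w + 720)(w - 4) + (0)
The last nonzero remainder w - 4 is already monic.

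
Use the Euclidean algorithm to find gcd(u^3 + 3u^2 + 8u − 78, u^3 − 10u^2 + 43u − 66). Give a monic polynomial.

u − 3

Repeated division with remainder:
  u^3 + 3u^2 + 8u − 78 = (u^3 − 10u^2 + 43u − 66) + (13u^2 − 35u − 12)
  u^3 − 10u^2 + 43u − 66 = ((1/13)u − 95/169)(13u^2 − 35u − 12) + ((4098/169)u − 12294/169)
  13u^2 − 35u − 12 = ((2197/4098)u + 338/2049)((4098/169)u − 12294/169) + (0)
Last nonzero remainder: (4098/169)u − 12294/169. Dividing through by 4098/169 gives the monic gcd u − 3.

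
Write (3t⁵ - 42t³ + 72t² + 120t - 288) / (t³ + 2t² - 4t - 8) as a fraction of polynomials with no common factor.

(3t³ - 30t + 72)/(t + 2)

Repeated division with remainder:
  3t⁵ - 42t³ + 72t² + 120t - 288 = (3t² - 6t - 18)(t³ + 2t² - 4t - 8) + (108t² - 432)
  t³ + 2t² - 4t - 8 = ((1/108)t + 1/54)(108t² - 432) + (0)
Last nonzero remainder: 108t² - 432. Dividing through by 108 gives the monic gcd t² - 4.
Cancel t² - 4 from numerator and denominator to get the reduced form.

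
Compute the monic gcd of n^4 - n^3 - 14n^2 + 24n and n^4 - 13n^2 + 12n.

Apply the Euclidean algorithm:
  n^4 - n^3 - 14n^2 + 24n = (n^4 - 13n^2 + 12n) + (-n^3 - n^2 + 12n)
  n^4 - 13n^2 + 12n = (-n + 1)(-n^3 - n^2 + 12n) + (0)
Last nonzero remainder: -n^3 - n^2 + 12n. Dividing through by -1 gives the monic gcd n^3 + n^2 - 12n.

n^3 + n^2 - 12n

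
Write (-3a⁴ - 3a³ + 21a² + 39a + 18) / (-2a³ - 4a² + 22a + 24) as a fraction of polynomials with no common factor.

(3a² + 9a + 6)/(2a + 8)

By polynomial division,
  -3a⁴ - 3a³ + 21a² + 39a + 18 = ((3/2)a - 3/2)(-2a³ - 4a² + 22a + 24) + (-18a² + 36a + 54)
  -2a³ - 4a² + 22a + 24 = ((1/9)a + 4/9)(-18a² + 36a + 54) + (0)
Last nonzero remainder: -18a² + 36a + 54. Dividing through by -18 gives the monic gcd a² - 2a - 3.
Cancel a² - 2a - 3 from numerator and denominator to get the reduced form.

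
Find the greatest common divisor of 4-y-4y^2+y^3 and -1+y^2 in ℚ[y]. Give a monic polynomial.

-1+y^2

Euclidean algorithm in ℚ[y]:
  y^3-4y^2-y+4 = (y-4)(y^2-1) + (0)
The last nonzero remainder y^2-1 is already monic.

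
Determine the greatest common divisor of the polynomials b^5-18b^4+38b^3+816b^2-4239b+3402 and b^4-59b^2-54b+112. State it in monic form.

Apply the Euclidean algorithm:
  b^5-18b^4+38b^3+816b^2-4239b+3402 = (b-18)(b^4-59b^2-54b+112) + (97b^3-192b^2-5323b+5418)
  b^4-59b^2-54b+112 = ((1/97)b+192/9409)(97b^3-192b^2-5323b+5418) + (-(1936/9409)b^2-(11616/9409)b+13552/9409)
  97b^3-192b^2-5323b+5418 = (-(912673/1936)b+3641283/968)(-(1936/9409)b^2-(11616/9409)b+13552/9409) + (0)
Last nonzero remainder: -(1936/9409)b^2-(11616/9409)b+13552/9409. Dividing through by -1936/9409 gives the monic gcd b^2+6b-7.

b^2+6b-7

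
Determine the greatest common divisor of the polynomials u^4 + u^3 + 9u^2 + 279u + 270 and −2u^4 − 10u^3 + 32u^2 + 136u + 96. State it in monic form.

u^2 + 7u + 6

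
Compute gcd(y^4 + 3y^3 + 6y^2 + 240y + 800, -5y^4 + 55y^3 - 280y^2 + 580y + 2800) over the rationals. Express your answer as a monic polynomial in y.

y^2 - 6y + 40

Repeated division with remainder:
  y^4 + 3y^3 + 6y^2 + 240y + 800 = (-1/5)(-5y^4 + 55y^3 - 280y^2 + 580y + 2800) + (14y^3 - 50y^2 + 356y + 1360)
  -5y^4 + 55y^3 - 280y^2 + 580y + 2800 = (-(5/14)y + 130/49)(14y^3 - 50y^2 + 356y + 1360) + (-(990/49)y^2 + (5940/49)y - 39600/49)
  14y^3 - 50y^2 + 356y + 1360 = (-(343/495)y - 833/495)(-(990/49)y^2 + (5940/49)y - 39600/49) + (0)
Last nonzero remainder: -(990/49)y^2 + (5940/49)y - 39600/49. Dividing through by -990/49 gives the monic gcd y^2 - 6y + 40.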